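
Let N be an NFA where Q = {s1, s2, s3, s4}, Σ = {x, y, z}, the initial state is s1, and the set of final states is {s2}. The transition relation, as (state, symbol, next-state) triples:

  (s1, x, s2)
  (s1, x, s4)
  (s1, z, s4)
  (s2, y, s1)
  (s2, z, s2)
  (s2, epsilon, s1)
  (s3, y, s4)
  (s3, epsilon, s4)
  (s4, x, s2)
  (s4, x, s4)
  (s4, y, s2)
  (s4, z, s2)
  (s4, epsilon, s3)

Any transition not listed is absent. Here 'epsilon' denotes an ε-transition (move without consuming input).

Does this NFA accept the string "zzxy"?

Start in {s1}.
Read 'z': s1→{s4}; union {s4}; ε-closure = {s3, s4}.
Read 'z': s3→∅, s4→{s2}; union {s2}; ε-closure = {s1, s2}.
Read 'x': s1→{s2, s4}, s2→∅; union {s2, s4}; ε-closure = {s1, s2, s3, s4}.
Read 'y': s1→∅, s2→{s1}, s3→{s4}, s4→{s2}; union {s1, s2, s4}; ε-closure = {s1, s2, s3, s4}.
The final set {s1, s2, s3, s4} contains the accepting state s2.

Yes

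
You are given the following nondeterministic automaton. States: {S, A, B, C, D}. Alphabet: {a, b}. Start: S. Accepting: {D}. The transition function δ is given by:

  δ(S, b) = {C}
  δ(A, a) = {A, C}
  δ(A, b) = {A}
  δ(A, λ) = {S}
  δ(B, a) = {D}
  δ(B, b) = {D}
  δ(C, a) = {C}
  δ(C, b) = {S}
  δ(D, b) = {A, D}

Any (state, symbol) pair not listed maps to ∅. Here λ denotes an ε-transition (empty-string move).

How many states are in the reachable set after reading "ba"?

1

Start in {S}.
Read 'b': S→{C}; now {C}.
Read 'a': C→{C}; now {C}.
That set has 1 state.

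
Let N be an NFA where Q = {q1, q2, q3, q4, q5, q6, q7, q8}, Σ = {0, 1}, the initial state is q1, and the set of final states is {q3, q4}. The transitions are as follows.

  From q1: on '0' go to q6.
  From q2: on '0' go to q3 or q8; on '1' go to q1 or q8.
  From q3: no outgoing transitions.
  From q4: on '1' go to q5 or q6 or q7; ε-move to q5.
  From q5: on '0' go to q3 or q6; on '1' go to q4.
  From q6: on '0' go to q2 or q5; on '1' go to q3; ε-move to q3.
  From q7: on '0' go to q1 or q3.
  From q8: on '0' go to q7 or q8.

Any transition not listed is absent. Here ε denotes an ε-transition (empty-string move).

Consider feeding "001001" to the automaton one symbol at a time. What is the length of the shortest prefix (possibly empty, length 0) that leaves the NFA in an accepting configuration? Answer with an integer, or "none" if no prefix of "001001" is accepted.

1

Start in {q1}.
Read '0': q1→{q6}; union {q6}; ε-closure = {q3, q6}.
None of the earlier sets intersect F, but {q3, q6} does.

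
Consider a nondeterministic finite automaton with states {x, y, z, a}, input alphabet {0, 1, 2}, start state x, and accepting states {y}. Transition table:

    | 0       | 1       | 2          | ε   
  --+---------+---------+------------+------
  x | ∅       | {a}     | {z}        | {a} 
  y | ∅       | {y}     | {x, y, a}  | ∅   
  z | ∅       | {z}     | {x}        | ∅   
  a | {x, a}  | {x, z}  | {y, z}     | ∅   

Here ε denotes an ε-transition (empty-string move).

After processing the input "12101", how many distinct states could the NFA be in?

Start: ε-closure({x}) = {x, a}.
Read '1': {x, a} → {x, z, a}.
Read '2': {x, z, a} → {x, y, z, a}.
Read '1': {x, y, z, a} → {x, y, z, a}.
Read '0': {x, y, z, a} → {x, a}.
Read '1': {x, a} → {x, z, a}.
That set has 3 states.

3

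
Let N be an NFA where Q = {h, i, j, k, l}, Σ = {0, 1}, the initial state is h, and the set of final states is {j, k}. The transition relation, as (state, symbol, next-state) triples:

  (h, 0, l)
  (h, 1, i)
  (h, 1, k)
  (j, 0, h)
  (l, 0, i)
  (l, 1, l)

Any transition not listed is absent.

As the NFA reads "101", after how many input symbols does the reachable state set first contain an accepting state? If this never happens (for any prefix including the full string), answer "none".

Start in {h}.
Read '1': {h} → {i, k}.
None of the earlier sets intersect F, but {i, k} does.

1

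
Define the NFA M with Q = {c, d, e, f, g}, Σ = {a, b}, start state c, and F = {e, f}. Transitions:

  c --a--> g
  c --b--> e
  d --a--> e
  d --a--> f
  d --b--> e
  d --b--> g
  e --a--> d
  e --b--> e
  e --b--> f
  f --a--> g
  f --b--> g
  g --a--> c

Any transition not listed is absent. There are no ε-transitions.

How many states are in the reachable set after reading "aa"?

1

Start in {c}.
Read 'a': {c} → {g}.
Read 'a': {g} → {c}.
That set has 1 state.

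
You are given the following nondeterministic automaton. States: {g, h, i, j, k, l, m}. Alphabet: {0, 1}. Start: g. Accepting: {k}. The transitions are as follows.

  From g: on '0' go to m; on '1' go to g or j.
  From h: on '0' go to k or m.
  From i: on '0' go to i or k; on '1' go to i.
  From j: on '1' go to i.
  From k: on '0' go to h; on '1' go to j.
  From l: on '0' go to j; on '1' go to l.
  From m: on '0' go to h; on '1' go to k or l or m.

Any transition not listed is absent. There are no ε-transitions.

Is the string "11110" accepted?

Yes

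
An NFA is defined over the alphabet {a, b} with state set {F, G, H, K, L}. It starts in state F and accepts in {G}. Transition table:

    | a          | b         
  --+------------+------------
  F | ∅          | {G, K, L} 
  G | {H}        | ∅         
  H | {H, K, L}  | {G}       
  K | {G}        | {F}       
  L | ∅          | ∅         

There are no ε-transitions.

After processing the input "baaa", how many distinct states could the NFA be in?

4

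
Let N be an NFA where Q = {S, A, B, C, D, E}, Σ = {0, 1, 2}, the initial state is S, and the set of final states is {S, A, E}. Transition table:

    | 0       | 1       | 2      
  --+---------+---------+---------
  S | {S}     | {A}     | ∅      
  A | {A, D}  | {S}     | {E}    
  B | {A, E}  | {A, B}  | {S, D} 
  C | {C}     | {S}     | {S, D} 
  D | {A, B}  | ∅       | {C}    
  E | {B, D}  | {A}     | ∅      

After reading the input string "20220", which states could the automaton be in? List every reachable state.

∅

Start in {S}.
Read '2': {S} → ∅.
The set is empty and remains empty for the remaining 4 symbols.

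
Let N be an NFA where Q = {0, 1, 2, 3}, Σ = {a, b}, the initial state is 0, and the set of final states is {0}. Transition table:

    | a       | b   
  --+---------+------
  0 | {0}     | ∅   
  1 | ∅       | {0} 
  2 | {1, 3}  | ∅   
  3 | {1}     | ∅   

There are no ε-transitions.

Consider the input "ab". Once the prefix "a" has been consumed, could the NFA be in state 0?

Start in {0}.
Read 'a': {0} → {0}.
State 0 is in {0}.

Yes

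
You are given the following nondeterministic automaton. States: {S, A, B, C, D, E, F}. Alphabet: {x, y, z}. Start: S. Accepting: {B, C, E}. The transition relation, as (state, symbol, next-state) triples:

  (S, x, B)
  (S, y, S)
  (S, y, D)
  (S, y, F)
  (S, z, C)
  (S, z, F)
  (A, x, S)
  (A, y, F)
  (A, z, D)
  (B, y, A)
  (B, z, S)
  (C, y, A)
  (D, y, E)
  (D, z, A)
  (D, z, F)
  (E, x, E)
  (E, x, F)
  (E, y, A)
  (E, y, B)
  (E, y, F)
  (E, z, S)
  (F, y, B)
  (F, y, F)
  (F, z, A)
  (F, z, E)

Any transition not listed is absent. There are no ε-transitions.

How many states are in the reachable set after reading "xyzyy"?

3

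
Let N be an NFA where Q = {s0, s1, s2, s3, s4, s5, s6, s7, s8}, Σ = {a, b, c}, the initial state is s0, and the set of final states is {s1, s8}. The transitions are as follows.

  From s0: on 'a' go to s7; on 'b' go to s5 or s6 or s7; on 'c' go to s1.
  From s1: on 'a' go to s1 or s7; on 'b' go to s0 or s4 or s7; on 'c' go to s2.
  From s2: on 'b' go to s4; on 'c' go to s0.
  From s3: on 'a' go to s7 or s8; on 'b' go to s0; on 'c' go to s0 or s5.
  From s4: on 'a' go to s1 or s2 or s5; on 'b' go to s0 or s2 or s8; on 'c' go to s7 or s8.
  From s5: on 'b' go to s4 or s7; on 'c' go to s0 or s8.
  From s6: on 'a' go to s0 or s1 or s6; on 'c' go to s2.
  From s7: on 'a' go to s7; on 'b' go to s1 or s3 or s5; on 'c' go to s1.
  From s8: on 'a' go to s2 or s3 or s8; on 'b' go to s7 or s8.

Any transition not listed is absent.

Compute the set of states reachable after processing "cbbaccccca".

Start in {s0}.
Read 'c': {s0} → {s1}.
Read 'b': {s1} → {s0, s4, s7}.
Read 'b': {s0, s4, s7} → {s0, s1, s2, s3, s5, s6, s7, s8}.
Read 'a': {s0, s1, s2, s3, s5, s6, s7, s8} → {s0, s1, s2, s3, s6, s7, s8}.
Read 'c': {s0, s1, s2, s3, s6, s7, s8} → {s0, s1, s2, s5}.
Read 'c': {s0, s1, s2, s5} → {s0, s1, s2, s8}.
Read 'c': {s0, s1, s2, s8} → {s0, s1, s2}.
Read 'c': {s0, s1, s2} → {s0, s1, s2}.
Read 'c': {s0, s1, s2} → {s0, s1, s2}.
Read 'a': {s0, s1, s2} → {s1, s7}.

{s1, s7}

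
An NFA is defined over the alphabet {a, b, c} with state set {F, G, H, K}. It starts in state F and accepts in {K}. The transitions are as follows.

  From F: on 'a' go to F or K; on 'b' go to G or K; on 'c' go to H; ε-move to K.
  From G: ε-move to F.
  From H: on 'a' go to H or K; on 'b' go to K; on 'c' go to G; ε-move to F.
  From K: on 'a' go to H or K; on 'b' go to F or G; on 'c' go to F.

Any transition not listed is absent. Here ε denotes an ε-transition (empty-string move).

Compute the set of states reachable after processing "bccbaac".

Start: ε-closure({F}) = {F, K}.
Read 'b': {F, K} → {F, G, K}.
Read 'c': {F, G, K} → {F, H, K}.
Read 'c': {F, H, K} → {F, G, H, K}.
Read 'b': {F, G, H, K} → {F, G, K}.
Read 'a': {F, G, K} → {F, H, K}.
Read 'a': {F, H, K} → {F, H, K}.
Read 'c': {F, H, K} → {F, G, H, K}.

{F, G, H, K}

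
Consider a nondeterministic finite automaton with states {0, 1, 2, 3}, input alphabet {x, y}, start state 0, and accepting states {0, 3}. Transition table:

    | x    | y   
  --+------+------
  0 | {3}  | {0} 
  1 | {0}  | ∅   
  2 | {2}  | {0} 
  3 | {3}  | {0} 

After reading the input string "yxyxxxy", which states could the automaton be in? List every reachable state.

{0}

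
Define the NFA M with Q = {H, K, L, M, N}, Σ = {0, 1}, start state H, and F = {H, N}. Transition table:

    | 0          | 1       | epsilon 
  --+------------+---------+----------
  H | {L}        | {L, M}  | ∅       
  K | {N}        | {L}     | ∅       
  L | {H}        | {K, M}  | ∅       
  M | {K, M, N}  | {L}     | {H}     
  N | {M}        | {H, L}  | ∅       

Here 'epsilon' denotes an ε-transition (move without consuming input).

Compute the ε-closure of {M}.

{H, M}

Begin with {M}.
ε-move M → H; add H.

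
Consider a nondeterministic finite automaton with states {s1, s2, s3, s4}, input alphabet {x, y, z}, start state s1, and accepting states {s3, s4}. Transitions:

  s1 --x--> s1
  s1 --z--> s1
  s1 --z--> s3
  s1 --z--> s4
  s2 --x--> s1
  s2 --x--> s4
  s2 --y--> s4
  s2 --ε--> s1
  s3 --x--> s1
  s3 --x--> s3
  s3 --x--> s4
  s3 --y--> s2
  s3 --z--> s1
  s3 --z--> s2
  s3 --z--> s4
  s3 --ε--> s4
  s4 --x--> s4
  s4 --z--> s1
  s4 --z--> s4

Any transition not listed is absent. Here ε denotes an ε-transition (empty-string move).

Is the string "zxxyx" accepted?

Yes

Start in {s1}.
Read 'z': s1→{s1, s3, s4}; now {s1, s3, s4}.
Read 'x': s1→{s1}, s3→{s1, s3, s4}, s4→{s4}; now {s1, s3, s4}.
Read 'x': s1→{s1}, s3→{s1, s3, s4}, s4→{s4}; now {s1, s3, s4}.
Read 'y': s1→∅, s3→{s2}, s4→∅; union {s2}; ε-closure = {s1, s2}.
Read 'x': s1→{s1}, s2→{s1, s4}; now {s1, s4}.
The final set {s1, s4} contains the accepting state s4.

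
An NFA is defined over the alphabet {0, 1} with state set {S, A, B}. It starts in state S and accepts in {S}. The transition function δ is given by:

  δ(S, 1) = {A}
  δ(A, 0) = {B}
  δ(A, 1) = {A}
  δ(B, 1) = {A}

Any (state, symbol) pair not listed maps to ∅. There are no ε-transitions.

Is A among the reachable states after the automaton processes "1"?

Start in {S}.
Read '1': S→{A}; now {A}.
State A is in {A}.

Yes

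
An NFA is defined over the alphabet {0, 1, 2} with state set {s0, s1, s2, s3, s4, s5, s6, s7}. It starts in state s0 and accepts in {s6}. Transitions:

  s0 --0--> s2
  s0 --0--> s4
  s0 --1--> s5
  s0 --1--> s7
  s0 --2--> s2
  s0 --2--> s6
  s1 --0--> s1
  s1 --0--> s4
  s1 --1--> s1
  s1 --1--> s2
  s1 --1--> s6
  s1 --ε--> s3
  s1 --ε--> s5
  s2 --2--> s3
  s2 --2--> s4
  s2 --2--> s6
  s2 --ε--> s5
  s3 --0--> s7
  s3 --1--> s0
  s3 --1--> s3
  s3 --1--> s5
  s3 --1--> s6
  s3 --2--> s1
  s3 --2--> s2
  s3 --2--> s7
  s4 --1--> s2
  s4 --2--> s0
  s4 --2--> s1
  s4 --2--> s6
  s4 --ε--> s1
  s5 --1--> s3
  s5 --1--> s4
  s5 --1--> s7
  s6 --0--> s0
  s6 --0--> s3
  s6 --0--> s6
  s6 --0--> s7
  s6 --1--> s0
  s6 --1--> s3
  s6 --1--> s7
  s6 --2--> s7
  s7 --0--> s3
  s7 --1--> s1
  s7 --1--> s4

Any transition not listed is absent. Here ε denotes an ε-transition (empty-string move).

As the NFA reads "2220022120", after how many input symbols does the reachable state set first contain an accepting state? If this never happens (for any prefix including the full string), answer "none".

Start in {s0}.
Read '2': {s0} → {s2, s5, s6}.
None of the earlier sets intersect F, but {s2, s5, s6} does.

1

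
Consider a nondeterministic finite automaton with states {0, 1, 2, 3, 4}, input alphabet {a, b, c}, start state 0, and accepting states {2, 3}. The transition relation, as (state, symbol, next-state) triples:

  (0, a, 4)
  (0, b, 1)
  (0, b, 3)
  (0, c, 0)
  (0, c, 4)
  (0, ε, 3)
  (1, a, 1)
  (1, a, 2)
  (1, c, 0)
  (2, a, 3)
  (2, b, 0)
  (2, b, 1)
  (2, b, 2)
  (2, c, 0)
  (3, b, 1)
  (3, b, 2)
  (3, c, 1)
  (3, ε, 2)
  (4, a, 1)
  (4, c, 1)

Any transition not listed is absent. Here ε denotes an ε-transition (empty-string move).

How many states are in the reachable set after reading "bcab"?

4

Start: ε-closure({0}) = {0, 2, 3}.
Read 'b': {0, 2, 3} → {0, 1, 2, 3}.
Read 'c': {0, 1, 2, 3} → {0, 1, 2, 3, 4}.
Read 'a': {0, 1, 2, 3, 4} → {1, 2, 3, 4}.
Read 'b': {1, 2, 3, 4} → {0, 1, 2, 3}.
That set has 4 states.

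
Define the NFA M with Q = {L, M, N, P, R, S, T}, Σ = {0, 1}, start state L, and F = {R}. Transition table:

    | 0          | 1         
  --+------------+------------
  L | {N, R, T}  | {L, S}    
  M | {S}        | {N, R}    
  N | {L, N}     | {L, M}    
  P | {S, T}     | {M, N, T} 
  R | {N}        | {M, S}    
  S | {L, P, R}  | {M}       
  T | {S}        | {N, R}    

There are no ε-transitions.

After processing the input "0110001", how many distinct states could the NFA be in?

6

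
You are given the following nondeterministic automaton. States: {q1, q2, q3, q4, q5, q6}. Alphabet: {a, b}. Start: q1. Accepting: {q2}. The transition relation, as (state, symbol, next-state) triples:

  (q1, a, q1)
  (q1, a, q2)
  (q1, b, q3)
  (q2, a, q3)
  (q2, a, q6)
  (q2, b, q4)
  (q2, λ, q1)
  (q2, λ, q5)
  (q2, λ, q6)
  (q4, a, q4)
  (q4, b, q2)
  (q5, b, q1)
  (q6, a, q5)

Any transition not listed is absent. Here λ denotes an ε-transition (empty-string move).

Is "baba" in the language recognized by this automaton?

No

Start in {q1}.
Read 'b': {q1} → {q3}.
Read 'a': {q3} → ∅.
The set is empty and remains empty for the remaining 2 symbols.
The final set ∅ contains no accepting state.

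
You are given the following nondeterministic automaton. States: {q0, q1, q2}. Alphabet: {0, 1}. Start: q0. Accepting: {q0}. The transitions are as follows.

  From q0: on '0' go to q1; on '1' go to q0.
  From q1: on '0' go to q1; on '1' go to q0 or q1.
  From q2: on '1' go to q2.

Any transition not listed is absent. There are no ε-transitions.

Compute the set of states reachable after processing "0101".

{q0, q1}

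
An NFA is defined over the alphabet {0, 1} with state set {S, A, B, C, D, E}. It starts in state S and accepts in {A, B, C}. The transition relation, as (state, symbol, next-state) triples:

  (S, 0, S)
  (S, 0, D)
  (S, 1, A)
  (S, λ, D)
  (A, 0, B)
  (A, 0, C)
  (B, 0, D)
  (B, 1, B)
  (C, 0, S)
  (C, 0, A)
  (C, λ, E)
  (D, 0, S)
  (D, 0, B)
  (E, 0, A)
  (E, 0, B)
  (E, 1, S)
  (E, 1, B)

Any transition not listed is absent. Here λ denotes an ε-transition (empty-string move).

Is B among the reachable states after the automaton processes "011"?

Start: ε-closure({S}) = {S, D}.
Read '0': S→{S, D}, D→{S, B}; now {S, B, D}.
Read '1': S→{A}, B→{B}, D→∅; now {A, B}.
Read '1': A→∅, B→{B}; now {B}.
State B is in {B}.

Yes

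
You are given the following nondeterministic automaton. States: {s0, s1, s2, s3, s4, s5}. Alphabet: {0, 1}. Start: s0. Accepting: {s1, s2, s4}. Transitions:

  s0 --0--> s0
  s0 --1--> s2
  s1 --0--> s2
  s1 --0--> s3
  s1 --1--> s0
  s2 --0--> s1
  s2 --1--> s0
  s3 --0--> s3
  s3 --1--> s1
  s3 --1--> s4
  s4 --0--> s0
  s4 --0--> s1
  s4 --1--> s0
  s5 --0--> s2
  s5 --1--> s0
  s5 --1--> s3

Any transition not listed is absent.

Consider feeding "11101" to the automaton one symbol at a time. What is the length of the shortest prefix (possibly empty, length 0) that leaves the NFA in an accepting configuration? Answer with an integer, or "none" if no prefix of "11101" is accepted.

Start in {s0}.
Read '1': s0→{s2}; now {s2}.
None of the earlier sets intersect F, but {s2} does.

1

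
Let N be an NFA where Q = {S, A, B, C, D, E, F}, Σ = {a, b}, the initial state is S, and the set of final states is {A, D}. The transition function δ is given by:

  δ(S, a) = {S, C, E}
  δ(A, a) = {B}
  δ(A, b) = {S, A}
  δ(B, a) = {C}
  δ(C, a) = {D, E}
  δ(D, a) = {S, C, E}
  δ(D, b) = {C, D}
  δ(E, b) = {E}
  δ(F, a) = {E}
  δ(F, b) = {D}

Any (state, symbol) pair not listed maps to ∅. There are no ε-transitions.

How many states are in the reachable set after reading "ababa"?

Start in {S}.
Read 'a': {S} → {S, C, E}.
Read 'b': {S, C, E} → {E}.
Read 'a': {E} → ∅.
The set is empty and remains empty for the remaining 2 symbols.
That set has 0 states.

0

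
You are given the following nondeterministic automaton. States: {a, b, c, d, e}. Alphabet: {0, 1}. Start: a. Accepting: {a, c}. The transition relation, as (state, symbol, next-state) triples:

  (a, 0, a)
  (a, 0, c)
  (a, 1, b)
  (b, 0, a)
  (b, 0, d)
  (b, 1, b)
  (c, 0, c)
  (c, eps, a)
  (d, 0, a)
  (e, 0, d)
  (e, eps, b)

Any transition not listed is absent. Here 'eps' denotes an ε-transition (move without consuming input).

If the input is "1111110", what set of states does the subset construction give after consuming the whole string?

Start in {a}.
Read '1': a→{b}; now {b}.
Read '1': b→{b}; now {b}.
Read '1': b→{b}; now {b}.
Read '1': b→{b}; now {b}.
Read '1': b→{b}; now {b}.
Read '1': b→{b}; now {b}.
Read '0': b→{a, d}; now {a, d}.

{a, d}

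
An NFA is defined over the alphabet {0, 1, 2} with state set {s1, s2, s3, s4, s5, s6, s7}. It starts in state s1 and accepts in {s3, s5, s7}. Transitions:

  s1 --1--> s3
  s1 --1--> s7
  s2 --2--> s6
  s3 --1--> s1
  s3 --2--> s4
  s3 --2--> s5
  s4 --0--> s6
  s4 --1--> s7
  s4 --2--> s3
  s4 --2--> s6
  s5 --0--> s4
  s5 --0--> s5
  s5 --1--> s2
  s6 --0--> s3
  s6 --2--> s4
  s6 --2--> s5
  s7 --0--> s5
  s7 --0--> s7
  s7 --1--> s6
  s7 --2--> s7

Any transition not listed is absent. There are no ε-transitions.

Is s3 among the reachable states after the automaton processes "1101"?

No

Start in {s1}.
Read '1': {s1} → {s3, s7}.
Read '1': {s3, s7} → {s1, s6}.
Read '0': {s1, s6} → {s3}.
Read '1': {s3} → {s1}.
State s3 is not in {s1}.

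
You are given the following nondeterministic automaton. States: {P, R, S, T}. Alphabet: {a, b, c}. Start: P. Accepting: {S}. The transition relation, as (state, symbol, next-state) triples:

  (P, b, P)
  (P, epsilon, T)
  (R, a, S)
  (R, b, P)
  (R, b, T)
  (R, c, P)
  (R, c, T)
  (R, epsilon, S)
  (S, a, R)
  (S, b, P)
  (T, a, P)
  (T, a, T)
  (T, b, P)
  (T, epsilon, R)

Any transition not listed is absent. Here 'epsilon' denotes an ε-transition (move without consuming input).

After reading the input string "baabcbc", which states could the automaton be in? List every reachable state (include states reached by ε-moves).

{P, R, S, T}

Start: ε-closure({P}) = {P, R, S, T}.
Read 'b': {P, R, S, T} → {P, R, S, T}.
Read 'a': {P, R, S, T} → {P, R, S, T}.
Read 'a': {P, R, S, T} → {P, R, S, T}.
Read 'b': {P, R, S, T} → {P, R, S, T}.
Read 'c': {P, R, S, T} → {P, R, S, T}.
Read 'b': {P, R, S, T} → {P, R, S, T}.
Read 'c': {P, R, S, T} → {P, R, S, T}.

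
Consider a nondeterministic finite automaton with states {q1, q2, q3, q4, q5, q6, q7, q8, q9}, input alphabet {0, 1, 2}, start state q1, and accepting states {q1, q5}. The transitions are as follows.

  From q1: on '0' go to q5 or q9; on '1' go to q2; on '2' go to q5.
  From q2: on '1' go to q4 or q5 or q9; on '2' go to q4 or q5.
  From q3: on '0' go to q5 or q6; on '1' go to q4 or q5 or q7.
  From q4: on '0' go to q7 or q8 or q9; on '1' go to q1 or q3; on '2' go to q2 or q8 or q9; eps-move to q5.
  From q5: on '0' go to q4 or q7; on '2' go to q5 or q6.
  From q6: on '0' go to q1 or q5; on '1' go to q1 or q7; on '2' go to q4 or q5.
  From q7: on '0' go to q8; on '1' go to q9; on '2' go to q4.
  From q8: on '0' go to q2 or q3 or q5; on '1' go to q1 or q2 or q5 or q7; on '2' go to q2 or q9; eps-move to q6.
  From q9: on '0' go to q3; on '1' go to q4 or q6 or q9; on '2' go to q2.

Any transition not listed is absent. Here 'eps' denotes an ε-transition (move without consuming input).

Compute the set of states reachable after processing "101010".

∅

Start in {q1}.
Read '1': q1→{q2}; now {q2}.
Read '0': q2→∅; now ∅.
The set is empty and remains empty for the remaining 4 symbols.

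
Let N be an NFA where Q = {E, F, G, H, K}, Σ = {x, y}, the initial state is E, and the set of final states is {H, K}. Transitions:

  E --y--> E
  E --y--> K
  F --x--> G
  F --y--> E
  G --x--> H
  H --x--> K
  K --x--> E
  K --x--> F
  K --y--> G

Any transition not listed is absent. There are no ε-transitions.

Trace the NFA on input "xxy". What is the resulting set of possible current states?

Start in {E}.
Read 'x': {E} → ∅.
The set is empty and remains empty for the remaining 2 symbols.

∅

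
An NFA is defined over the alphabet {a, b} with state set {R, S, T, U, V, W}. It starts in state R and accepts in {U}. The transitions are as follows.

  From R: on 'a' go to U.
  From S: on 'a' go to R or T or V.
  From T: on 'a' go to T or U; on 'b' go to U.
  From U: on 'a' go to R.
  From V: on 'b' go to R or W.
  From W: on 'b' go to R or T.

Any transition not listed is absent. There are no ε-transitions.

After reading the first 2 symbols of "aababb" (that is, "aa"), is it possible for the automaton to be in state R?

Start in {R}.
Read 'a': {R} → {U}.
Read 'a': {U} → {R}.
State R is in {R}.

Yes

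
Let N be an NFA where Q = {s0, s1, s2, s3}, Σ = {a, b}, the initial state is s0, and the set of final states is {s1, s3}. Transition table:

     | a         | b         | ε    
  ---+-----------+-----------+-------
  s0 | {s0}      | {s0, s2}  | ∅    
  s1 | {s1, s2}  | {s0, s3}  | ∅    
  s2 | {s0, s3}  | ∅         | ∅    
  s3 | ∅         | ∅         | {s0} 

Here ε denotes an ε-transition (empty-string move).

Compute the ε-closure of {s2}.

{s2}

Begin with {s2}.
No ε-moves leave this set, so the closure equals the set itself.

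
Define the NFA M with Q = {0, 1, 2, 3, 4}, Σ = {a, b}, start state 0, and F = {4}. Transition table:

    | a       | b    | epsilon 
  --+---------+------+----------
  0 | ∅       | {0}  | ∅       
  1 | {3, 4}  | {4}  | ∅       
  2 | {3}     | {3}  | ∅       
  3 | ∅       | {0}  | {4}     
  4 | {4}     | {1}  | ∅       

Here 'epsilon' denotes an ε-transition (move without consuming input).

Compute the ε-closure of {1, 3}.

Begin with {1, 3}.
ε-move 3 → 4; add 4.

{1, 3, 4}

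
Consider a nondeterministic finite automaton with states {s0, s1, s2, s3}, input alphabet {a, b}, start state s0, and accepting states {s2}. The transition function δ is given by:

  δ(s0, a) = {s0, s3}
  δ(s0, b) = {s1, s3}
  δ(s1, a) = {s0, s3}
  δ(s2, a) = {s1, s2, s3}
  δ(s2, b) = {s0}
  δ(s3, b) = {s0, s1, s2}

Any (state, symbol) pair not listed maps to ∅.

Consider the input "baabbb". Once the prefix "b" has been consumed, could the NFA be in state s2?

No

Start in {s0}.
Read 'b': {s0} → {s1, s3}.
State s2 is not in {s1, s3}.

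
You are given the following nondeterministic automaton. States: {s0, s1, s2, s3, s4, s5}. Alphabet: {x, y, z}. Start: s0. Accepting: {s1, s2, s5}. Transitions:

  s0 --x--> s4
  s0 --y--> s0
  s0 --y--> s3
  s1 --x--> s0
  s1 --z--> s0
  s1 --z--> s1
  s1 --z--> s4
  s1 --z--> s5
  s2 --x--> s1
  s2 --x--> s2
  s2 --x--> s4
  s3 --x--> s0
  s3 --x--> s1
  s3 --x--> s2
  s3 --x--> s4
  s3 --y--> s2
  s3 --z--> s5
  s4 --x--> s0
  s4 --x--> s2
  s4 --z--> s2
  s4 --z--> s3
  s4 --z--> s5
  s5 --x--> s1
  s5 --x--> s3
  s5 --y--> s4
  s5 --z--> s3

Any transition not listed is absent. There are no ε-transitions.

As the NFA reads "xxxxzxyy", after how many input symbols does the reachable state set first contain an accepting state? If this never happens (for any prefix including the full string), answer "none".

Start in {s0}.
Read 'x': {s0} → {s4}.
Read 'x': {s4} → {s0, s2}.
None of the earlier sets intersect F, but {s0, s2} does.

2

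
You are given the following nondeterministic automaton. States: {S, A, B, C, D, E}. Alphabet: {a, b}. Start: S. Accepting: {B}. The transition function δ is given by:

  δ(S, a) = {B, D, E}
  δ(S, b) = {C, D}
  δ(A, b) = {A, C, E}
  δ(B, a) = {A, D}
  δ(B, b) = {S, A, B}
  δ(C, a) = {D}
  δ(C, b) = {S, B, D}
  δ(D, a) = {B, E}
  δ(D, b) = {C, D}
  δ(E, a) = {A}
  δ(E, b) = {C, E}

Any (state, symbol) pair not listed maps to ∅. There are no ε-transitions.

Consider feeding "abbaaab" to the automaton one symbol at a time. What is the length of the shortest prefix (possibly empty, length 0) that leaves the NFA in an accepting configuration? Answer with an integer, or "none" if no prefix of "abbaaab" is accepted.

1

Start in {S}.
Read 'a': {S} → {B, D, E}.
None of the earlier sets intersect F, but {B, D, E} does.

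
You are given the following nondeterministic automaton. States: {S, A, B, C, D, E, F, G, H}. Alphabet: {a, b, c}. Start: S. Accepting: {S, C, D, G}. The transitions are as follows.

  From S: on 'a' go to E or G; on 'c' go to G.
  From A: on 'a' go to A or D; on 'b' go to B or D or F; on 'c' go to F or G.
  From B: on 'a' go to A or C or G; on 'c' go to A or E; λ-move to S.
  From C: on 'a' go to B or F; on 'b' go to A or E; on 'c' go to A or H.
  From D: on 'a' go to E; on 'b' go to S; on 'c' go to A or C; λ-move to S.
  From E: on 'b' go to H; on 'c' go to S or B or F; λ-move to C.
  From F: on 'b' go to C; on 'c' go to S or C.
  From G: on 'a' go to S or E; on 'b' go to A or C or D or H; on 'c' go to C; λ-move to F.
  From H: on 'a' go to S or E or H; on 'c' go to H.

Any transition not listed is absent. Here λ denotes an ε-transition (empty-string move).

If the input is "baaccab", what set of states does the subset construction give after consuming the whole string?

Start in {S}.
Read 'b': S→∅; now ∅.
The set is empty and remains empty for the remaining 6 symbols.

∅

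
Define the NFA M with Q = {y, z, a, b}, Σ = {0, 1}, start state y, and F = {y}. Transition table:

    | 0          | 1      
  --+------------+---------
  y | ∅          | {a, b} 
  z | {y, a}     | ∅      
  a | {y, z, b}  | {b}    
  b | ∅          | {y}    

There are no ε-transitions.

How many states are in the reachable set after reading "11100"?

2

Start in {y}.
Read '1': y→{a, b}; now {a, b}.
Read '1': a→{b}, b→{y}; now {y, b}.
Read '1': y→{a, b}, b→{y}; now {y, a, b}.
Read '0': y→∅, a→{y, z, b}, b→∅; now {y, z, b}.
Read '0': y→∅, z→{y, a}, b→∅; now {y, a}.
That set has 2 states.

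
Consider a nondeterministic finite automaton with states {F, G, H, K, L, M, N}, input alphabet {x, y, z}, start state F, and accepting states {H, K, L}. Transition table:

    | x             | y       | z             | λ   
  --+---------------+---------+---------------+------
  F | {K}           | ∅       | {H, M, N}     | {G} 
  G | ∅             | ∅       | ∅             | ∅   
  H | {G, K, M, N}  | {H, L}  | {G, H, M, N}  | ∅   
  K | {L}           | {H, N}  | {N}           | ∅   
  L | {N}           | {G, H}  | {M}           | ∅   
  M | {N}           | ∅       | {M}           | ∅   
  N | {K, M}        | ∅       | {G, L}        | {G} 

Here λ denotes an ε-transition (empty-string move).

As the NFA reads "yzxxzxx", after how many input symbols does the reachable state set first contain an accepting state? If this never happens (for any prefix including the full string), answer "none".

none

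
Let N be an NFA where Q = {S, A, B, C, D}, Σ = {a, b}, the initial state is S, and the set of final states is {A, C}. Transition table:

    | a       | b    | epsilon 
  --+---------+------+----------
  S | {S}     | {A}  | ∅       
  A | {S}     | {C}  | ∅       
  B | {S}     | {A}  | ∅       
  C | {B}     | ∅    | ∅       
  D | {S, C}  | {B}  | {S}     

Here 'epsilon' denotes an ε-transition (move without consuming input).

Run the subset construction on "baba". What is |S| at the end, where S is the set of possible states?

Start in {S}.
Read 'b': S→{A}; now {A}.
Read 'a': A→{S}; now {S}.
Read 'b': S→{A}; now {A}.
Read 'a': A→{S}; now {S}.
That set has 1 state.

1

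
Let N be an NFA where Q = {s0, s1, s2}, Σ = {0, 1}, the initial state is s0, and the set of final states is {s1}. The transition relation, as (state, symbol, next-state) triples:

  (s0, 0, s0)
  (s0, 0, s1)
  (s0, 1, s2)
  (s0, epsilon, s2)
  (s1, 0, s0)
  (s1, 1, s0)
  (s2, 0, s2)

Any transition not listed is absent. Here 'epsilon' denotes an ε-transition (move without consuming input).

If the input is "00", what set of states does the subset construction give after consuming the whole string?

{s0, s1, s2}

Start: ε-closure({s0}) = {s0, s2}.
Read '0': s0→{s0, s1}, s2→{s2}; now {s0, s1, s2}.
Read '0': s0→{s0, s1}, s1→{s0}, s2→{s2}; now {s0, s1, s2}.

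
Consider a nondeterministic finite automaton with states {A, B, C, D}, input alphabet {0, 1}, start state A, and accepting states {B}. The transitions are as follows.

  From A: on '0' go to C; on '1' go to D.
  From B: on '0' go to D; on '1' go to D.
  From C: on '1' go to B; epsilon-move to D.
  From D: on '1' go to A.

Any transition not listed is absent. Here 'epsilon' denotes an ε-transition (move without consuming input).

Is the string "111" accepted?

No

Start in {A}.
Read '1': A→{D}; now {D}.
Read '1': D→{A}; now {A}.
Read '1': A→{D}; now {D}.
The final set {D} contains no accepting state.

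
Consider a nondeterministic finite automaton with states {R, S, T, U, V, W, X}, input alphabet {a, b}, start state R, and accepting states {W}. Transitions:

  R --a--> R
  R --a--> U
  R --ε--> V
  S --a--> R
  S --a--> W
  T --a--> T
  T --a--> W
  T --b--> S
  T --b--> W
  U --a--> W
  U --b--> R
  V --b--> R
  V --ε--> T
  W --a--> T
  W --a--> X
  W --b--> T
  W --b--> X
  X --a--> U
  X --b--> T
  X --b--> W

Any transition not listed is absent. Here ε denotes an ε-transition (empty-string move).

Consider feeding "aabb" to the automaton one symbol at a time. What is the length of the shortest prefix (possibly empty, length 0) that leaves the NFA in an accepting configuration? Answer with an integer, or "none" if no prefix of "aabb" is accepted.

1

Start: ε-closure({R}) = {R, T, V}.
Read 'a': {R, T, V} → {R, T, U, V, W}.
None of the earlier sets intersect F, but {R, T, U, V, W} does.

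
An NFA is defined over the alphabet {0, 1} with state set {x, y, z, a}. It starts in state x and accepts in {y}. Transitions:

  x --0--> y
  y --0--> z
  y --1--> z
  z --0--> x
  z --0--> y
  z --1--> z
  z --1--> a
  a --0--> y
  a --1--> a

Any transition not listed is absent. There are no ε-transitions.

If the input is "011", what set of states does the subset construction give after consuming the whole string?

{z, a}

Start in {x}.
Read '0': x→{y}; now {y}.
Read '1': y→{z}; now {z}.
Read '1': z→{z, a}; now {z, a}.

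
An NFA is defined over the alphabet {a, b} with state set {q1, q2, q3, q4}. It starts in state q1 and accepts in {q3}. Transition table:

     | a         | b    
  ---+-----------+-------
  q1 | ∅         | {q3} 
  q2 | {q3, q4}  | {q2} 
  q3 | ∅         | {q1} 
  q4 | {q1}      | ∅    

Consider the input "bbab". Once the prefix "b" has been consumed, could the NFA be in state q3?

Yes

Start in {q1}.
Read 'b': q1→{q3}; now {q3}.
State q3 is in {q3}.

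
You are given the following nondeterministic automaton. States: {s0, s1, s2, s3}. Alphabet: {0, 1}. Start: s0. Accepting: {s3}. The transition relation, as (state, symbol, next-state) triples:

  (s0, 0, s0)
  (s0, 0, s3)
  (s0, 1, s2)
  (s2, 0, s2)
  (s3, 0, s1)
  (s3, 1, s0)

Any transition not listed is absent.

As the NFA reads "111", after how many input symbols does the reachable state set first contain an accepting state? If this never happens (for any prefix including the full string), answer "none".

none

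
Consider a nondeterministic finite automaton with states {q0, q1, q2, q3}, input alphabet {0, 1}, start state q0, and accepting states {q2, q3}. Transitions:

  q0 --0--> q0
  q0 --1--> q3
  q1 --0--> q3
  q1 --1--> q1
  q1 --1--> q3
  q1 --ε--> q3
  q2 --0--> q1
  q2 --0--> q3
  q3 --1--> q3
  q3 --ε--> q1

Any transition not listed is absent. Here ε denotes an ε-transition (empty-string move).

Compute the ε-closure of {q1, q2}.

{q1, q2, q3}

Begin with {q1, q2}.
ε-move q1 → q3; add q3.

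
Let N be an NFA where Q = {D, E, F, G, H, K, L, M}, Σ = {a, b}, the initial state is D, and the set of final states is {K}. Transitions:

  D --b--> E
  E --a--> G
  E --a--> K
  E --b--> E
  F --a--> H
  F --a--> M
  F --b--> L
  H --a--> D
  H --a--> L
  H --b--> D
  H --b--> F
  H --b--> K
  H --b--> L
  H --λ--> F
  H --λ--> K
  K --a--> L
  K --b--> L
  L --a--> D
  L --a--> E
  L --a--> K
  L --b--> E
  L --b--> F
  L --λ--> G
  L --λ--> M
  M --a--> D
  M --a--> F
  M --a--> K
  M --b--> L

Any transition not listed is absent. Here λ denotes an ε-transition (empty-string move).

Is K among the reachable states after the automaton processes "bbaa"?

No

Start in {D}.
Read 'b': {D} → {E}.
Read 'b': {E} → {E}.
Read 'a': {E} → {G, K}.
Read 'a': {G, K} → {G, L, M}.
State K is not in {G, L, M}.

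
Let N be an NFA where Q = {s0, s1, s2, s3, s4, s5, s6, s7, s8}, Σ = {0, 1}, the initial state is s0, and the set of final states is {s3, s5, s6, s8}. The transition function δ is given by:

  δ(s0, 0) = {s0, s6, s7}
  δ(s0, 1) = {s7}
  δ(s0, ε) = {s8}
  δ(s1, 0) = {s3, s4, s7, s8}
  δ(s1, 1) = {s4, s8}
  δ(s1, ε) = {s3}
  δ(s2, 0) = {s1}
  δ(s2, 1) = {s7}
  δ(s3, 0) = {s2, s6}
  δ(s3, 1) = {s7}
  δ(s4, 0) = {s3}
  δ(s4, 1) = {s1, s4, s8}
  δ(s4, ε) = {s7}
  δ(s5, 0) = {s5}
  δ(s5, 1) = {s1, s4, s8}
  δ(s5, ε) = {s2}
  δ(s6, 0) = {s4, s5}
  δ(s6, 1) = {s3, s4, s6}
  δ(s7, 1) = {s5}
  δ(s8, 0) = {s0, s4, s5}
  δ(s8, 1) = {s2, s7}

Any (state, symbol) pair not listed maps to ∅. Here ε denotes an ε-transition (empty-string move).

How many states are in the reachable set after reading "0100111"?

Start: ε-closure({s0}) = {s0, s8}.
Read '0': {s0, s8} → {s0, s2, s4, s5, s6, s7, s8}.
Read '1': {s0, s2, s4, s5, s6, s7, s8} → {s1, s2, s3, s4, s5, s6, s7, s8}.
Read '0': {s1, s2, s3, s4, s5, s6, s7, s8} → {s0, s1, s2, s3, s4, s5, s6, s7, s8}.
Read '0': {s0, s1, s2, s3, s4, s5, s6, s7, s8} → {s0, s1, s2, s3, s4, s5, s6, s7, s8}.
Read '1': {s0, s1, s2, s3, s4, s5, s6, s7, s8} → {s1, s2, s3, s4, s5, s6, s7, s8}.
Read '1': {s1, s2, s3, s4, s5, s6, s7, s8} → {s1, s2, s3, s4, s5, s6, s7, s8}.
Read '1': {s1, s2, s3, s4, s5, s6, s7, s8} → {s1, s2, s3, s4, s5, s6, s7, s8}.
That set has 8 states.

8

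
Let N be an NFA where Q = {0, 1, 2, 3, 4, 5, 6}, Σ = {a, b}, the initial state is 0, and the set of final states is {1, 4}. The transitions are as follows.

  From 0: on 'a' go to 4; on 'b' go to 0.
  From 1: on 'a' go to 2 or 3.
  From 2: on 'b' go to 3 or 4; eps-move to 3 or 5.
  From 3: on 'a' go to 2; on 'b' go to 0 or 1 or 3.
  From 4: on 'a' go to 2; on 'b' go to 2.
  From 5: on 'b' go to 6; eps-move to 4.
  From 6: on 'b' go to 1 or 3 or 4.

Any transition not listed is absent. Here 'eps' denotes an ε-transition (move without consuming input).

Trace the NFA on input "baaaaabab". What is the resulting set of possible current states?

{0, 1, 2, 3, 4, 5, 6}

Start in {0}.
Read 'b': {0} → {0}.
Read 'a': {0} → {4}.
Read 'a': {4} → {2, 3, 4, 5}.
Read 'a': {2, 3, 4, 5} → {2, 3, 4, 5}.
Read 'a': {2, 3, 4, 5} → {2, 3, 4, 5}.
Read 'a': {2, 3, 4, 5} → {2, 3, 4, 5}.
Read 'b': {2, 3, 4, 5} → {0, 1, 2, 3, 4, 5, 6}.
Read 'a': {0, 1, 2, 3, 4, 5, 6} → {2, 3, 4, 5}.
Read 'b': {2, 3, 4, 5} → {0, 1, 2, 3, 4, 5, 6}.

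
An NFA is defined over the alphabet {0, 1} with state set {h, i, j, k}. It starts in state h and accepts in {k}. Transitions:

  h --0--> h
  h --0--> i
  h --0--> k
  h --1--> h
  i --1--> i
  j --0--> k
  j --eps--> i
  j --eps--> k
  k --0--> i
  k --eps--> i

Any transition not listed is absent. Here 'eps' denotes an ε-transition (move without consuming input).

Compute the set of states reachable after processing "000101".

Start in {h}.
Read '0': h→{h, i, k}; now {h, i, k}.
Read '0': h→{h, i, k}, i→∅, k→{i}; now {h, i, k}.
Read '0': h→{h, i, k}, i→∅, k→{i}; now {h, i, k}.
Read '1': h→{h}, i→{i}, k→∅; now {h, i}.
Read '0': h→{h, i, k}, i→∅; now {h, i, k}.
Read '1': h→{h}, i→{i}, k→∅; now {h, i}.

{h, i}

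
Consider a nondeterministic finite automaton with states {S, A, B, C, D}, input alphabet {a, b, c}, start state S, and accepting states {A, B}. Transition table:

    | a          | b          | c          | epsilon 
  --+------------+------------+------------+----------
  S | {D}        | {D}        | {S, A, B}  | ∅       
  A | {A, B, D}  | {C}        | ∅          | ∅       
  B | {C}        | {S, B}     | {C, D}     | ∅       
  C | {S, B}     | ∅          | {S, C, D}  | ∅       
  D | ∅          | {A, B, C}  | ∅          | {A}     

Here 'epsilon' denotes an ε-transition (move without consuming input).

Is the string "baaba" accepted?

Start in {S}.
Read 'b': S→{D}; union {D}; ε-closure = {A, D}.
Read 'a': A→{A, B, D}, D→∅; now {A, B, D}.
Read 'a': A→{A, B, D}, B→{C}, D→∅; now {A, B, C, D}.
Read 'b': A→{C}, B→{S, B}, C→∅, D→{A, B, C}; now {S, A, B, C}.
Read 'a': S→{D}, A→{A, B, D}, B→{C}, C→{S, B}; now {S, A, B, C, D}.
The final set {S, A, B, C, D} contains the accepting states A, B.

Yes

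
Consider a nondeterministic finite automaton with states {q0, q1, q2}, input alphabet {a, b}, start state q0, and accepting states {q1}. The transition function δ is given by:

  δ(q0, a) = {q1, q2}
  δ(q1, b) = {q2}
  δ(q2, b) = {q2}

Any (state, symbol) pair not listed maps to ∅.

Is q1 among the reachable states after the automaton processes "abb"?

No

Start in {q0}.
Read 'a': q0→{q1, q2}; now {q1, q2}.
Read 'b': q1→{q2}, q2→{q2}; now {q2}.
Read 'b': q2→{q2}; now {q2}.
State q1 is not in {q2}.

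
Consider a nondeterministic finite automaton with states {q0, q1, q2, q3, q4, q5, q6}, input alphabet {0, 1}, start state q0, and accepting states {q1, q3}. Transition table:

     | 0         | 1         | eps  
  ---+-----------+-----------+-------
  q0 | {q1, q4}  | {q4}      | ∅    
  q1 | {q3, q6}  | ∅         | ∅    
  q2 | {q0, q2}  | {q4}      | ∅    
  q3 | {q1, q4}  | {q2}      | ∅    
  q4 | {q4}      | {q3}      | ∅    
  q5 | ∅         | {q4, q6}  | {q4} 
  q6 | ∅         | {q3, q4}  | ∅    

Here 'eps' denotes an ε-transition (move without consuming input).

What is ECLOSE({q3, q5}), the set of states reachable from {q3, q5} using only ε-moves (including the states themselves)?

Begin with {q3, q5}.
ε-move q5 → q4; add q4.

{q3, q4, q5}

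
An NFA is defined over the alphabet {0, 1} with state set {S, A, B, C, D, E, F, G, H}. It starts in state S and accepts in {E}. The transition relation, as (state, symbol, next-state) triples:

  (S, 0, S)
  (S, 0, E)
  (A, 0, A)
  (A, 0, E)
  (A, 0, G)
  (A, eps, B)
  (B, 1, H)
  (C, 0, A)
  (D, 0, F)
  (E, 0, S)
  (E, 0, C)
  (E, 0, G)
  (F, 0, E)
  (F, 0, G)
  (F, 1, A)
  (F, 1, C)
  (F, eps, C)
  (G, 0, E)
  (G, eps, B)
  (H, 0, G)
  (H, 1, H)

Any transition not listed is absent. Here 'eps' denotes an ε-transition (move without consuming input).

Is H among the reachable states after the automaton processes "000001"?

Start in {S}.
Read '0': S→{S, E}; now {S, E}.
Read '0': S→{S, E}, E→{S, C, G}; union {S, C, E, G}; ε-closure = {S, B, C, E, G}.
Read '0': S→{S, E}, B→∅, C→{A}, E→{S, C, G}, G→{E}; union {S, A, C, E, G}; ε-closure = {S, A, B, C, E, G}.
Read '0': S→{S, E}, A→{A, E, G}, B→∅, C→{A}, E→{S, C, G}, G→{E}; union {S, A, C, E, G}; ε-closure = {S, A, B, C, E, G}.
Read '0': S→{S, E}, A→{A, E, G}, B→∅, C→{A}, E→{S, C, G}, G→{E}; union {S, A, C, E, G}; ε-closure = {S, A, B, C, E, G}.
Read '1': S→∅, A→∅, B→{H}, C→∅, E→∅, G→∅; now {H}.
State H is in {H}.

Yes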